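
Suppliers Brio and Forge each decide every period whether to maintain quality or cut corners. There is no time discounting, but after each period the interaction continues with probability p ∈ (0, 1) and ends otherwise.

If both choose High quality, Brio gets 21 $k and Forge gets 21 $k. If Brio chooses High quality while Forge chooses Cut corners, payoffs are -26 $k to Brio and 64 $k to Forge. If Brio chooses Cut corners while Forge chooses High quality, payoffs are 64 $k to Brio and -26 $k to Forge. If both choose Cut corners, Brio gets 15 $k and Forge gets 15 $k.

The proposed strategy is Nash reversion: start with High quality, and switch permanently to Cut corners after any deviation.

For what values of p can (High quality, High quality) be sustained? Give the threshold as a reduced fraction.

43/49

With no time discounting, the continuation probability p plays the role of the discount factor.
Grim-trigger IC: 21/(1−p) ≥ 64 + 15p/(1−p) ⇒ p ≥ (64−21)/(64−15) = 43/49.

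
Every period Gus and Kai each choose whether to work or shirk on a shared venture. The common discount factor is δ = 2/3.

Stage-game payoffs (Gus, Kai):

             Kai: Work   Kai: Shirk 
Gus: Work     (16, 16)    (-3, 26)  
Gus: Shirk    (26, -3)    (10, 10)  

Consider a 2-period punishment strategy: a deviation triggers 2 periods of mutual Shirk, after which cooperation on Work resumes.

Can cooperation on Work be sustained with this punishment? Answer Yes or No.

Comparing payoff streams over the 3 periods until play realigns: cooperate → 16(1+δ+…+δ^2); deviate → 26 + 10(δ+…+δ^2).
Cooperation is sustained iff (16−10)(δ+…+δ^2) ≥ 26−16.
δ+…+δ^2 = 2/3·(1−(2/3)^2)/(1−2/3) = 1.1111, and (26−16)/(16−10) = 1.6667.
1.1111 < 1.6667, so cooperation is not sustainable.

No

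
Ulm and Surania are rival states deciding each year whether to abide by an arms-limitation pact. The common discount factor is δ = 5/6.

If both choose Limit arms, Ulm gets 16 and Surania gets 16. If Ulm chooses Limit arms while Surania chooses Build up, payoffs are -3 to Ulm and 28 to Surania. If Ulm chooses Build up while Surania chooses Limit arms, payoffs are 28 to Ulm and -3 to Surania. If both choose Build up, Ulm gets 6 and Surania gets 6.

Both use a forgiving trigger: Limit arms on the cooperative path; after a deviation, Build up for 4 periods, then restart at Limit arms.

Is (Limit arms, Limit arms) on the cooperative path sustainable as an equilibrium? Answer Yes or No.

Comparing payoff streams over the 5 periods until play realigns: cooperate → 16(1+δ+…+δ^4); deviate → 28 + 6(δ+…+δ^4).
Cooperation is sustained iff (16−6)(δ+…+δ^4) ≥ 28−16.
δ+…+δ^4 = 5/6·(1−(5/6)^4)/(1−5/6) = 2.5887, and (28−16)/(16−6) = 1.2000.
2.5887 ≥ 1.2000, so cooperation is sustainable.

Yes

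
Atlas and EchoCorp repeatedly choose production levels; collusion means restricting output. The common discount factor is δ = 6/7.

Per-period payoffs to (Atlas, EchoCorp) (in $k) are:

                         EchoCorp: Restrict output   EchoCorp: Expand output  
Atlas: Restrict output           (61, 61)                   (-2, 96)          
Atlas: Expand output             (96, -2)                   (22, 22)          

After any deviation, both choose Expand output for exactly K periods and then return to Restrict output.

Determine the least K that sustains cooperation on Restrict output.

No profitable deviation requires (61−22)(δ+…+δ^K) ≥ 96−61, i.e. δ+…+δ^K ≥ 35/39 ≈ 0.8974.
With δ = 6/7, the partial sums are K=1: 0.8571, K=2: 1.5918.
K = 2 is the first length at which the sum reaches 0.8974.

2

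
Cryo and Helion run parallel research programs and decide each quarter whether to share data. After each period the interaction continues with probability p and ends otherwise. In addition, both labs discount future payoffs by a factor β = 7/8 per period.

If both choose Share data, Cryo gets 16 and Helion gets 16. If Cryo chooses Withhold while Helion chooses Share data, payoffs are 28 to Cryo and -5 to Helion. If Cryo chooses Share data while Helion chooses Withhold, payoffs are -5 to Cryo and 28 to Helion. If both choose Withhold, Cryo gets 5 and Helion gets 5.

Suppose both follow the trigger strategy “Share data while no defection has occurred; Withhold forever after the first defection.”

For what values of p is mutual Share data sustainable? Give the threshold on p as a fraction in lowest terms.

96/161

With continuation probability p and discount β, the effective per-period discount factor is βp.
Grim-trigger IC: βp ≥ (28−16)/(28−5) = 12/23.
So p ≥ (12/23)/(7/8) = 96/161.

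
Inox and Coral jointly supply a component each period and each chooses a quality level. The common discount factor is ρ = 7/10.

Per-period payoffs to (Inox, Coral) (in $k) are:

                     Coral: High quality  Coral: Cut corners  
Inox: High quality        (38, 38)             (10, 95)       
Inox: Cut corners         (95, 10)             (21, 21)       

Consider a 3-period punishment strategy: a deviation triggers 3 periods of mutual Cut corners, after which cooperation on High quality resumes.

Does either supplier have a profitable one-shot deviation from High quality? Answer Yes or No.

IC: ρ+…+ρ^3 ≥ (95−38)/(38−21) = 57/17.
At ρ = 7/10: partial sum = 1.5330 < 3.3529. Cooperation not sustainable.

Yes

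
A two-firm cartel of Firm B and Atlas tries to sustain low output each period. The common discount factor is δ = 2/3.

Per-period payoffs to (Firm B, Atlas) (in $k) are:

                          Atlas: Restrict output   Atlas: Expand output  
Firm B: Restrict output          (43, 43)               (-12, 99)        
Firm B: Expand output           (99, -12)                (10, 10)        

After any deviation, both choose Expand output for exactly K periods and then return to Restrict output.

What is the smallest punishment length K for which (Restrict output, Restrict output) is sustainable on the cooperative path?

No profitable deviation requires (43−10)(δ+…+δ^K) ≥ 99−43, i.e. δ+…+δ^K ≥ 56/33 ≈ 1.6970.
With δ = 2/3, the partial sums are K=1: 0.6667, K=2: 1.1111, K=3: 1.4074, K=4: 1.6049, K=5: 1.7366.
K = 5 is the first length at which the sum reaches 1.6970.

5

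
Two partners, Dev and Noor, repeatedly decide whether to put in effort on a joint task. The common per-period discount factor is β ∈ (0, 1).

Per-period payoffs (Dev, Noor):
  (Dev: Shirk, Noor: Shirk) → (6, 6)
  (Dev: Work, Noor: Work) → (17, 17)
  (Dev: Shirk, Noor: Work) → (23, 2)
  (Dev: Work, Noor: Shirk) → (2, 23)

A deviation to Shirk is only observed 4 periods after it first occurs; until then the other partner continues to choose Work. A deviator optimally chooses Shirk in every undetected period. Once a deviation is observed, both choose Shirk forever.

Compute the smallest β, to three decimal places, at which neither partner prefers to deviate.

The best deviation is to choose Shirk for all 4 undetected periods, earning 23 each, then 6 forever once detected.
Deviation value: 23(1−β^4)/(1−β) + 6β^4/(1−β); cooperation value: 17/(1−β).
IC: 17 ≥ 23(1−β^4) + 6β^4 = 23 − 17β^4.
So β^4 ≥ 6/17, giving β ≥ (6/17)^(1/4) ≈ 0.771.

0.771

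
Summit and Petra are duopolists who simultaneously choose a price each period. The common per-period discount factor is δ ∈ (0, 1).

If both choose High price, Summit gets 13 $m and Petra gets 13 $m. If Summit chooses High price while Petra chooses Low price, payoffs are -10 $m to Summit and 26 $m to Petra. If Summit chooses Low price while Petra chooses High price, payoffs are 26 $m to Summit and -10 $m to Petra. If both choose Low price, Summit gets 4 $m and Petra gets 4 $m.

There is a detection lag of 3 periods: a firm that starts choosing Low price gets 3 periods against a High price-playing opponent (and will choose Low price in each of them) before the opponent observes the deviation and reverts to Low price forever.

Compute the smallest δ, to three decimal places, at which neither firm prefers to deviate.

0.839

The best deviation is to choose Low price for all 3 undetected periods, earning 26 each, then 4 forever once detected.
Deviation value: 26(1−δ^3)/(1−δ) + 4δ^3/(1−δ); cooperation value: 13/(1−δ).
IC: 13 ≥ 26(1−δ^3) + 4δ^3 = 26 − 22δ^3.
So δ^3 ≥ 13/22, giving δ ≥ (13/22)^(1/3) ≈ 0.839.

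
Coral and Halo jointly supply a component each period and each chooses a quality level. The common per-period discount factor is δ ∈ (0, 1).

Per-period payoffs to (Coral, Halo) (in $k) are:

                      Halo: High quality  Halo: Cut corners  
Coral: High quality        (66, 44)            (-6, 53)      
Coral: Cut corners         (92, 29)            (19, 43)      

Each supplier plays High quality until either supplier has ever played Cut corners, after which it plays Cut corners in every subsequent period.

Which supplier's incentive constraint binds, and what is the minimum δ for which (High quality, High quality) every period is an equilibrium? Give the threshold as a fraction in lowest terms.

Coral: cooperation gives 66 each period; deviation gives 92 once then 19 forever.
  66/(1−δ) ≥ 92 + 19δ/(1−δ) ⇒ δ ≥ 26/73.
Halo: cooperation gives 44 each period; deviation gives 53 once then 43 forever.
  δ ≥ 9/10.
Both must hold, so the binding constraint is Halo's: δ ≥ 9/10.

Halo; δ ≥ 9/10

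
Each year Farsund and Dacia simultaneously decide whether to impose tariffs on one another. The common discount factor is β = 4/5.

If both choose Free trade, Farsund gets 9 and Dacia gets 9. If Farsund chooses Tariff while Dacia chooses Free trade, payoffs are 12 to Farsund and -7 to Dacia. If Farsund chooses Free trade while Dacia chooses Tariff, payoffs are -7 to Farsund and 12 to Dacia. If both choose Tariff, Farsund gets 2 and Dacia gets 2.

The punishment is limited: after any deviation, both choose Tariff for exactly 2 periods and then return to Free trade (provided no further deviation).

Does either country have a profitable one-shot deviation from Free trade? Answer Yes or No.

No

IC: β+…+β^2 ≥ (12−9)/(9−2) = 3/7.
At β = 4/5: partial sum = 1.4400 ≥ 0.4286. Cooperation sustainable.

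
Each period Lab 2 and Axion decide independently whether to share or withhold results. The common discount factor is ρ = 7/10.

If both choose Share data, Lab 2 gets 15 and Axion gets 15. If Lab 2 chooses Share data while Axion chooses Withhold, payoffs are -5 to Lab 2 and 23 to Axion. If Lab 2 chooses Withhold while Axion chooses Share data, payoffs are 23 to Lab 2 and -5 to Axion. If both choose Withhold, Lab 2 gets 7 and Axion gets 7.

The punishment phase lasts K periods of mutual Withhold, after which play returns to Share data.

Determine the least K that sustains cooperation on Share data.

Need Σ_{k=1}^{K} ρ^k ≥ (23−15)/(15−7) = 1.0000 at ρ = 7/10.
At K = 1 the sum is 0.7000 < 1.0000; at K = 2 it is 1.1900 ≥ 1.0000.
So the minimum punishment length is K = 2.

2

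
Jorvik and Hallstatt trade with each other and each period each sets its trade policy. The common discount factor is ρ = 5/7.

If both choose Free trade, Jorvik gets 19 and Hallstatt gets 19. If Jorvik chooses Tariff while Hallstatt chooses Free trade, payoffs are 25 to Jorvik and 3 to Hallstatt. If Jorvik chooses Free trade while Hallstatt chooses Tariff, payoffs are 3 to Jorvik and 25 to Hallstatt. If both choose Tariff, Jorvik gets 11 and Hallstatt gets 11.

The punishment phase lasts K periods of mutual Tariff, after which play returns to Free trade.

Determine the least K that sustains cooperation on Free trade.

2

Need Σ_{k=1}^{K} ρ^k ≥ (25−19)/(19−11) = 0.7500 at ρ = 5/7.
At K = 1 the sum is 0.7143 < 0.7500; at K = 2 it is 1.2245 ≥ 0.7500.
So the minimum punishment length is K = 2.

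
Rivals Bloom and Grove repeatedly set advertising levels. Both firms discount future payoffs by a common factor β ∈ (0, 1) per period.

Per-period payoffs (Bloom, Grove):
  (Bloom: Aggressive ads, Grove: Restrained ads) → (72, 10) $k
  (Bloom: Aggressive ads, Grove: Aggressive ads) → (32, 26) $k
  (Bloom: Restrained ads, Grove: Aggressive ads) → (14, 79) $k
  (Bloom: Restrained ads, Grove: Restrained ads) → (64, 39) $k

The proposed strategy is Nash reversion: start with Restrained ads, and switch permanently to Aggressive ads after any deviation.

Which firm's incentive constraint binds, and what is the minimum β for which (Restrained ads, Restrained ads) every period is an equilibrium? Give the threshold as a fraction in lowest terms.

For Bloom: deviation gain 72−64 = 8, per-period punishment loss 64−32 = 32. IC gives β ≥ 8/40 = 1/5.
For Grove: gain 40, loss 13 per period, so β ≥ 40/53.
The tighter constraint is Grove's, so cooperation needs β ≥ 40/53.

Grove; β ≥ 40/53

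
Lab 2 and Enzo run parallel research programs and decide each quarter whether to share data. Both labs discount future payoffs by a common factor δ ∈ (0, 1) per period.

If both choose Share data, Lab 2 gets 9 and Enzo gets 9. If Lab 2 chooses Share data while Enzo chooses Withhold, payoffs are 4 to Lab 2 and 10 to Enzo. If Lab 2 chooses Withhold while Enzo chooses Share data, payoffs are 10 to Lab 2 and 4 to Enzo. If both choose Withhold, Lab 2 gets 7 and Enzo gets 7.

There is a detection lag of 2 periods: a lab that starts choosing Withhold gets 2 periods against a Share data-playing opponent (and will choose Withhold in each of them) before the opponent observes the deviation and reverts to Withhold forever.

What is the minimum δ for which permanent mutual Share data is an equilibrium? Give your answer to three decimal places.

0.577

The best deviation is to choose Withhold for all 2 undetected periods, earning 10 each, then 7 forever once detected.
Deviation value: 10(1−δ^2)/(1−δ) + 7δ^2/(1−δ); cooperation value: 9/(1−δ).
IC: 9 ≥ 10(1−δ^2) + 7δ^2 = 10 − 3δ^2.
So δ^2 ≥ 1/3, giving δ ≥ (1/3)^(1/2) ≈ 0.577.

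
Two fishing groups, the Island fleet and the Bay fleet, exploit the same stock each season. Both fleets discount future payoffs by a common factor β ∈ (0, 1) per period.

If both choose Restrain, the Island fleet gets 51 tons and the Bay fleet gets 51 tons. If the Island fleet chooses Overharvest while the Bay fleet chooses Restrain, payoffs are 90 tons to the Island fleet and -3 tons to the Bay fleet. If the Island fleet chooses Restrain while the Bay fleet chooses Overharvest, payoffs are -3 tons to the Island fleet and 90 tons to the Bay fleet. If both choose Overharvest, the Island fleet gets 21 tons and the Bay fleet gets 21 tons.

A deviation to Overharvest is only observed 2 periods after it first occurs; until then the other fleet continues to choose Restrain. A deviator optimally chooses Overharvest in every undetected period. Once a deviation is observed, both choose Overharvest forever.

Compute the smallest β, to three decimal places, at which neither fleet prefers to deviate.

0.752

A deviator earns 90 for 2 periods, then 21 forever; cooperating earns 51 forever. Multiplying the IC by (1−β):
51 ≥ 90(1−β^2) + 21β^2, so 69·β^2 ≥ 39 and β^2 ≥ 13/23.
β ≥ (13/23)^(1/2) ≈ 0.752.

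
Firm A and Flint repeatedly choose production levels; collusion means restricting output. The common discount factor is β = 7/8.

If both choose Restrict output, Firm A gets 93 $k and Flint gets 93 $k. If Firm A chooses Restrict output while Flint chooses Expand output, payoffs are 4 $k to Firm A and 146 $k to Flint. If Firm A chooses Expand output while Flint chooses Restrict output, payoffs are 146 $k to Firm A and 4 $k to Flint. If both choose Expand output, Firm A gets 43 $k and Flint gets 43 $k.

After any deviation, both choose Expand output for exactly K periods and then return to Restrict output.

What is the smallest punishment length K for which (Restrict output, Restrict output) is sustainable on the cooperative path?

2

No profitable deviation requires (93−43)(β+…+β^K) ≥ 146−93, i.e. β+…+β^K ≥ 53/50 ≈ 1.0600.
With β = 7/8, the partial sums are K=1: 0.8750, K=2: 1.6406.
K = 2 is the first length at which the sum reaches 1.0600.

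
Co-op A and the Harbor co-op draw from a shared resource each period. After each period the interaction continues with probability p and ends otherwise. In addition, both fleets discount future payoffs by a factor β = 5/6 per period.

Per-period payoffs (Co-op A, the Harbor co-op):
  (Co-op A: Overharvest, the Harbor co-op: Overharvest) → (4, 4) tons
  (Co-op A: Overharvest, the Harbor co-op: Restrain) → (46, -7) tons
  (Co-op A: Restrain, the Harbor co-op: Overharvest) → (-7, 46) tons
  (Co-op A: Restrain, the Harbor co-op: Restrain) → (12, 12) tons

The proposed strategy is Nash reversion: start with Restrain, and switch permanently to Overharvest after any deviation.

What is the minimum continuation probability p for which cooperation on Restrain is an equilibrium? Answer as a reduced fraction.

Expected continuation weight on next period's payoff is β·p = 5/6·p, which plays the role of the discount factor.
Cooperation requires 5/6·p ≥ (46−12)/(46−4) = 17/21, hence p ≥ 34/35.

34/35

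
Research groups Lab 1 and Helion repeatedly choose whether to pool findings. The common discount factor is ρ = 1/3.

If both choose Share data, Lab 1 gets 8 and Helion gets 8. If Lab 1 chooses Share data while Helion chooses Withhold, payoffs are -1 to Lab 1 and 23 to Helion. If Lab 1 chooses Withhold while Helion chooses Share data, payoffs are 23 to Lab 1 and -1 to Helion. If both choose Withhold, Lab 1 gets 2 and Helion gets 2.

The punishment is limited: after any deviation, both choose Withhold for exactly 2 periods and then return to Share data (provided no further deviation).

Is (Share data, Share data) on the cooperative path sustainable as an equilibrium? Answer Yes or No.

IC: ρ+…+ρ^2 ≥ (23−8)/(8−2) = 5/2.
At ρ = 1/3: partial sum = 0.4444 < 2.5000. Cooperation not sustainable.

No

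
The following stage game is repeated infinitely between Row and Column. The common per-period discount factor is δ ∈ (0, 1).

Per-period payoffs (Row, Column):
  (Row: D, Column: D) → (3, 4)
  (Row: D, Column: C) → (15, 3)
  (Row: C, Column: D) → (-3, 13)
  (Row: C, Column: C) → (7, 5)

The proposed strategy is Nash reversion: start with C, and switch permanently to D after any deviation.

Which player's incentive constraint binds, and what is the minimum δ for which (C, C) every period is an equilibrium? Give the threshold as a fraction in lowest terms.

Column; δ ≥ 8/9

For Row: deviation gain 15−7 = 8, per-period punishment loss 7−3 = 4. IC gives δ ≥ 8/12 = 2/3.
For Column: gain 8, loss 1 per period, so δ ≥ 8/9.
The tighter constraint is Column's, so cooperation needs δ ≥ 8/9.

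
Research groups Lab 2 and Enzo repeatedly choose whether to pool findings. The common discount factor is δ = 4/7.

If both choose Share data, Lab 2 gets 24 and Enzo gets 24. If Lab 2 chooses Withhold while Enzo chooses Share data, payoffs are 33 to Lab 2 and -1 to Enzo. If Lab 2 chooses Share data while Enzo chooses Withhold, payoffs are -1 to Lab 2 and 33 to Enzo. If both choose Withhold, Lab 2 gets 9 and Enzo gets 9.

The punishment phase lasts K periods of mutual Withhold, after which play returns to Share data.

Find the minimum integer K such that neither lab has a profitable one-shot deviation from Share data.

2

No profitable deviation requires (24−9)(δ+…+δ^K) ≥ 33−24, i.e. δ+…+δ^K ≥ 3/5 ≈ 0.6000.
With δ = 4/7, the partial sums are K=1: 0.5714, K=2: 0.8980.
K = 2 is the first length at which the sum reaches 0.6000.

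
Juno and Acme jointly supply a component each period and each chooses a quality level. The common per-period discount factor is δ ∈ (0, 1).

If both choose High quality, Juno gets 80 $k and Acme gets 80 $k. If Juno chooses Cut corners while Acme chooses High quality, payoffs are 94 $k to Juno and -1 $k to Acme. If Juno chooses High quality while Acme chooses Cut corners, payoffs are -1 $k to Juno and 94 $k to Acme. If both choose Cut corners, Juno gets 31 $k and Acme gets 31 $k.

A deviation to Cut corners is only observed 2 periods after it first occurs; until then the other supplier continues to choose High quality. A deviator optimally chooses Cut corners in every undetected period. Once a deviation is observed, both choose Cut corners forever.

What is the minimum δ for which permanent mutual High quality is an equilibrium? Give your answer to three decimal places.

0.471

A deviator earns 94 for 2 periods, then 31 forever; cooperating earns 80 forever. Multiplying the IC by (1−δ):
80 ≥ 94(1−δ^2) + 31δ^2, so 63·δ^2 ≥ 14 and δ^2 ≥ 2/9.
δ ≥ (2/9)^(1/2) ≈ 0.471.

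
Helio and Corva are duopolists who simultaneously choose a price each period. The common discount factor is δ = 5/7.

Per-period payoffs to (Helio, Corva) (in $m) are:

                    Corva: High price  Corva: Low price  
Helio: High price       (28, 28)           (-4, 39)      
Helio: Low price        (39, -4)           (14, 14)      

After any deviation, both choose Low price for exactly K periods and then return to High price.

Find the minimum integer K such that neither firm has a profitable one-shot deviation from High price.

IC: δ(1−δ^K)/(1−δ) ≥ (39−28)/(28−14) = 11/14.
With δ = 5/7: need 1 − δ^K ≥ 11/14·(1−5/7)/(5/7), i.e. δ^K ≤ 0.6857.
Since (5/7)^1 = 0.7143 and (5/7)^2 = 0.5102, the smallest such K is 2.

2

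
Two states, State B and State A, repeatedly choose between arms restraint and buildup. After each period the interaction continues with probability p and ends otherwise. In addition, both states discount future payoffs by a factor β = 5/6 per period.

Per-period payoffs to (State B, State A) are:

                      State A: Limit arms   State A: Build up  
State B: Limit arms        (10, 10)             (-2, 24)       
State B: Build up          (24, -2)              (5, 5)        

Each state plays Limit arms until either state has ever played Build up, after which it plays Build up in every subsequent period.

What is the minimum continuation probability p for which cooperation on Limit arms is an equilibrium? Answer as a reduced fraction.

84/95

With continuation probability p and discount β, the effective per-period discount factor is βp.
Grim-trigger IC: βp ≥ (24−10)/(24−5) = 14/19.
So p ≥ (14/19)/(5/6) = 84/95.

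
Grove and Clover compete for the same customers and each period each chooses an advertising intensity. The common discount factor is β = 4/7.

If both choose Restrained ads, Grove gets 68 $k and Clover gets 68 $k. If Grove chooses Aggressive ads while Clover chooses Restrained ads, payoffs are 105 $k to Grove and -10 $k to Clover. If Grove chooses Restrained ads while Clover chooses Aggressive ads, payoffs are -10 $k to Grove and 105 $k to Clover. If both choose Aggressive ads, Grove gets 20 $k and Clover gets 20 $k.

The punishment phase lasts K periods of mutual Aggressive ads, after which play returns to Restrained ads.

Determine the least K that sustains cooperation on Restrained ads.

Need Σ_{k=1}^{K} β^k ≥ (105−68)/(68−20) = 0.7708 at β = 4/7.
At K = 1 the sum is 0.5714 < 0.7708; at K = 2 it is 0.8980 ≥ 0.7708.
So the minimum punishment length is K = 2.

2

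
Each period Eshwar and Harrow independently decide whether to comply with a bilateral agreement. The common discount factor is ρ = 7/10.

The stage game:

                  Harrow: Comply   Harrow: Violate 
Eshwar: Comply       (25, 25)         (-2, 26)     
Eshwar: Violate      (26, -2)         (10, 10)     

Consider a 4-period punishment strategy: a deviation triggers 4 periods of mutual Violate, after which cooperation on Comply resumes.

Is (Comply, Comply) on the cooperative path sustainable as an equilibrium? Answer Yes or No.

Comparing payoff streams over the 5 periods until play realigns: cooperate → 25(1+ρ+…+ρ^4); deviate → 26 + 10(ρ+…+ρ^4).
Cooperation is sustained iff (25−10)(ρ+…+ρ^4) ≥ 26−25.
ρ+…+ρ^4 = 7/10·(1−(7/10)^4)/(1−7/10) = 1.7731, and (26−25)/(25−10) = 0.0667.
1.7731 ≥ 0.0667, so cooperation is sustainable.

Yes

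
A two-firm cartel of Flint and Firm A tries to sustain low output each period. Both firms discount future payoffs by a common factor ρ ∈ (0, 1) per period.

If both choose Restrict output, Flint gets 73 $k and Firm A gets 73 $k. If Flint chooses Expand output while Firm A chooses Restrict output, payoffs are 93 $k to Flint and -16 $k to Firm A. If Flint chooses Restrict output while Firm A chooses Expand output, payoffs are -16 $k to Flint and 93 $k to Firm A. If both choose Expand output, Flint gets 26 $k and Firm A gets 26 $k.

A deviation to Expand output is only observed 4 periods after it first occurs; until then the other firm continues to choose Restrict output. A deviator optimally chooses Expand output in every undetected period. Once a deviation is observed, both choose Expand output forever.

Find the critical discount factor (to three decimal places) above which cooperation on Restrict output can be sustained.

0.739

Deviating for the 4 undetected periods gains 93−73 = 20 per period over cooperation, then loses 73−26 = 47 per period forever once punishment starts.
Gain: 20(1 + ρ + … + ρ^3); loss: 47·ρ^4/(1−ρ).
No profitable deviation ⇔ 20(1−ρ^4) ≤ 47·ρ^4, i.e. ρ^4 ≥ 20/(20+47) = 20/67.
Hence ρ ≥ (20/67)^(1/4) ≈ 0.739.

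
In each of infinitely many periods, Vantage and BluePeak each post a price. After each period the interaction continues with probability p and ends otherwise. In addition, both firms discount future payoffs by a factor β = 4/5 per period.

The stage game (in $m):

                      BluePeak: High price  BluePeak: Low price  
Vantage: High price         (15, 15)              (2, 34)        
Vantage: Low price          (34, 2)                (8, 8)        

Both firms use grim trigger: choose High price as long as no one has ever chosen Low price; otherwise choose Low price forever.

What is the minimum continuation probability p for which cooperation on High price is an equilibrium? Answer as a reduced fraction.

With continuation probability p and discount β, the effective per-period discount factor is βp.
Grim-trigger IC: βp ≥ (34−15)/(34−8) = 19/26.
So p ≥ (19/26)/(4/5) = 95/104.

95/104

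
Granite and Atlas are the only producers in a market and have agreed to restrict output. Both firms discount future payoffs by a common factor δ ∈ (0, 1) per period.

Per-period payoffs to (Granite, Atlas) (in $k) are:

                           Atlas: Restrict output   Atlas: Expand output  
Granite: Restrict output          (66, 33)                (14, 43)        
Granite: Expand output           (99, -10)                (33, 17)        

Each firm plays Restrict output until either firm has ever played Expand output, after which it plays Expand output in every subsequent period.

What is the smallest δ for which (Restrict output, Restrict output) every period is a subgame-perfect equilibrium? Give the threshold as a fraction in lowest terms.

Granite's threshold: (99−66)/(99−33) = 1/2.
Atlas's threshold: (43−33)/(43−17) = 5/13.
1/2 > 5/13, so Granite binds and δ* = 1/2.

1/2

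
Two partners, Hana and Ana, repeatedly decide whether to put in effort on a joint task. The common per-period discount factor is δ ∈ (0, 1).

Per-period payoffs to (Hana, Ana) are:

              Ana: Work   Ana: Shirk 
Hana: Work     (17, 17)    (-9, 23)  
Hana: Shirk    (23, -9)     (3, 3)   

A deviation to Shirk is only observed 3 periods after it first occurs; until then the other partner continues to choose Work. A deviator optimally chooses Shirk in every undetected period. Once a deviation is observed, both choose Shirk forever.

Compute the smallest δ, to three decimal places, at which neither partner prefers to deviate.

Deviating for the 3 undetected periods gains 23−17 = 6 per period over cooperation, then loses 17−3 = 14 per period forever once punishment starts.
Gain: 6(1 + δ + … + δ^2); loss: 14·δ^3/(1−δ).
No profitable deviation ⇔ 6(1−δ^3) ≤ 14·δ^3, i.e. δ^3 ≥ 6/(6+14) = 3/10.
Hence δ ≥ (3/10)^(1/3) ≈ 0.669.

0.669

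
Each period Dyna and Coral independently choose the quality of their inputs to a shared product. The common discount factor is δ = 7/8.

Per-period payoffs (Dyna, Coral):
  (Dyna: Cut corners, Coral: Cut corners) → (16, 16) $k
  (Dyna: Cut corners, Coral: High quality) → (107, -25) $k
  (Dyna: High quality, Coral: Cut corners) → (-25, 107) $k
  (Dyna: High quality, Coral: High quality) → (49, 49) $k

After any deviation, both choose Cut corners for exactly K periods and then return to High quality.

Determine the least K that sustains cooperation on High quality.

3

Need Σ_{k=1}^{K} δ^k ≥ (107−49)/(49−16) = 1.7576 at δ = 7/8.
At K = 2 the sum is 1.6406 < 1.7576; at K = 3 it is 2.3105 ≥ 1.7576.
So the minimum punishment length is K = 3.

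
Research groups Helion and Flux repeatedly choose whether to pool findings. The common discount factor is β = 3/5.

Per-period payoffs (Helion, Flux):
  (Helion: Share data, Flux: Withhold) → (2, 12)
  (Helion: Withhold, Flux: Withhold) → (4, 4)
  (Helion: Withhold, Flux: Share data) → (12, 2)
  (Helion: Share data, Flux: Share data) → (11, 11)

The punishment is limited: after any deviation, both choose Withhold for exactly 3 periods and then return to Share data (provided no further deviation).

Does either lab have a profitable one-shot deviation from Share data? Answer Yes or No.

No

A one-shot deviation gives 12 now, then 4 for 3 periods, then back to 11.
Gain from deviating: (12−11) today; loss: (11−4) in each of the next 3 periods.
No-deviation condition: (11−4)(β+…+β^3) ≥ 12−11, i.e. β+…+β^3 ≥ 1/7.
At β = 3/5: β+…+β^3 = 1.1760 ≥ 0.1429.
So cooperation is sustainable.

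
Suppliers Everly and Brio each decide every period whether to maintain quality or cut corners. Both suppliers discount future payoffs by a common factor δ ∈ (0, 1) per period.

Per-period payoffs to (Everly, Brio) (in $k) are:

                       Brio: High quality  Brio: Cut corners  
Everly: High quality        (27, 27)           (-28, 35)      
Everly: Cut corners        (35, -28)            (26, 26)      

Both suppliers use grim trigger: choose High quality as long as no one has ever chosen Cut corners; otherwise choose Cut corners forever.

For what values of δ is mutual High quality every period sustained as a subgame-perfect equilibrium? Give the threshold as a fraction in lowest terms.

Cooperation forever yields 27 each period: 27/(1−δ).
Deviating yields 35 once, then 26 forever: 35 + 26δ/(1−δ).
No profitable deviation requires 27/(1−δ) ≥ 35 + 26δ/(1−δ).
Multiplying by (1−δ): 27 ≥ 35(1−δ) + 26δ = 35 − 9δ.
So 9δ ≥ 8, i.e. δ ≥ 8/9.

8/9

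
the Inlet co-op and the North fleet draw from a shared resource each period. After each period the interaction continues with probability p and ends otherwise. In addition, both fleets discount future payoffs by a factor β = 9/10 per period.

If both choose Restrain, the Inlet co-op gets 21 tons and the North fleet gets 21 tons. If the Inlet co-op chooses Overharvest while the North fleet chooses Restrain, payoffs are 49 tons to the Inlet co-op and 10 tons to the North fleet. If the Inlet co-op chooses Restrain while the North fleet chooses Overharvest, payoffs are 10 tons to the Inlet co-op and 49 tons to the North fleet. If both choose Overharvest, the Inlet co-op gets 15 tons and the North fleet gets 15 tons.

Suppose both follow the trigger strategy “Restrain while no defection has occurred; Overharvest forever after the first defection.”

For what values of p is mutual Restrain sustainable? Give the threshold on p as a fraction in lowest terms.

Expected continuation weight on next period's payoff is β·p = 9/10·p, which plays the role of the discount factor.
Cooperation requires 9/10·p ≥ (49−21)/(49−15) = 14/17, hence p ≥ 140/153.

140/153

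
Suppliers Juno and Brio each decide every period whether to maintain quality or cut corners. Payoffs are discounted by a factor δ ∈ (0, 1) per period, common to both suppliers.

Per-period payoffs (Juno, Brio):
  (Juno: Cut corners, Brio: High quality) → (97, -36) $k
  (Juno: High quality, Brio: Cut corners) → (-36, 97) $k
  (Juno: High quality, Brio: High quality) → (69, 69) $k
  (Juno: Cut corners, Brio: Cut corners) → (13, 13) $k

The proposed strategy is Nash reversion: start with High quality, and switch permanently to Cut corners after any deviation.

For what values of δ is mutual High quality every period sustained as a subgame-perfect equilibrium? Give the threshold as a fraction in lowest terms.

One-period gain from deviating is 97 − 69 = 28. The loss is 69 − 13 = 56 in every subsequent period, with present value 56·δ/(1−δ).
Deviation is unprofitable when 56·δ/(1−δ) ≥ 28, i.e. δ/(1−δ) ≥ 1/2.
Equivalently δ ≥ 28/(28+56) = 1/3.

1/3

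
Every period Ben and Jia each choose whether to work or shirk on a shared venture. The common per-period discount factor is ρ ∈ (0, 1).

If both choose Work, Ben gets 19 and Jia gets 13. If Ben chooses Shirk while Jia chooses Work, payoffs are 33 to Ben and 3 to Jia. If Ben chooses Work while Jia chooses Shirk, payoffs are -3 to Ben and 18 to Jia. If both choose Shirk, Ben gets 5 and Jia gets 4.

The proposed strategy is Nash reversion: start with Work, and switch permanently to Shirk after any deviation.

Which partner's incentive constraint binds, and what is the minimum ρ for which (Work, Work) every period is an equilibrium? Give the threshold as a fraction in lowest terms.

For Ben: deviation gain 33−19 = 14, per-period punishment loss 19−5 = 14. IC gives ρ ≥ 14/28 = 1/2.
For Jia: gain 5, loss 9 per period, so ρ ≥ 5/14.
The tighter constraint is Ben's, so cooperation needs ρ ≥ 1/2.

Ben; ρ ≥ 1/2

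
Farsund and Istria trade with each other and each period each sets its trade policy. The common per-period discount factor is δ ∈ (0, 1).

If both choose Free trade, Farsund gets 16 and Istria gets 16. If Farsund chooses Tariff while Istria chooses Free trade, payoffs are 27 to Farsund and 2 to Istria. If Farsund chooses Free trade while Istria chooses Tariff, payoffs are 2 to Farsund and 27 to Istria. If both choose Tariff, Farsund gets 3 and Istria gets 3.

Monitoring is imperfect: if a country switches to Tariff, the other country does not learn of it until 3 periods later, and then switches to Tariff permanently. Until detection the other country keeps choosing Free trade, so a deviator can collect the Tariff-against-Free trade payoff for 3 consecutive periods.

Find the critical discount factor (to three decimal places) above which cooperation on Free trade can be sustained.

The best deviation is to choose Tariff for all 3 undetected periods, earning 27 each, then 3 forever once detected.
Deviation value: 27(1−δ^3)/(1−δ) + 3δ^3/(1−δ); cooperation value: 16/(1−δ).
IC: 16 ≥ 27(1−δ^3) + 3δ^3 = 27 − 24δ^3.
So δ^3 ≥ 11/24, giving δ ≥ (11/24)^(1/3) ≈ 0.771.

0.771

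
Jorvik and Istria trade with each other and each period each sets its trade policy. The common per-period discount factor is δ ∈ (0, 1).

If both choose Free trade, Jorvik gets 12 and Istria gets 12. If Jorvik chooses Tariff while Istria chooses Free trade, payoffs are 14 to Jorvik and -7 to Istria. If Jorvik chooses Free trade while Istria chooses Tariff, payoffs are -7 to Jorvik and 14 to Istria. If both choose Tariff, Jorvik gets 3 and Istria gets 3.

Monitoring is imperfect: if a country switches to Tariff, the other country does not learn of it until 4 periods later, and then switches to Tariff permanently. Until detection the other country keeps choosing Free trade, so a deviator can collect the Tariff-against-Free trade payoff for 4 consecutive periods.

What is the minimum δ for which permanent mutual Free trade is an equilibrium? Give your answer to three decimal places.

0.653

Deviating for the 4 undetected periods gains 14−12 = 2 per period over cooperation, then loses 12−3 = 9 per period forever once punishment starts.
Gain: 2(1 + δ + … + δ^3); loss: 9·δ^4/(1−δ).
No profitable deviation ⇔ 2(1−δ^4) ≤ 9·δ^4, i.e. δ^4 ≥ 2/(2+9) = 2/11.
Hence δ ≥ (2/11)^(1/4) ≈ 0.653.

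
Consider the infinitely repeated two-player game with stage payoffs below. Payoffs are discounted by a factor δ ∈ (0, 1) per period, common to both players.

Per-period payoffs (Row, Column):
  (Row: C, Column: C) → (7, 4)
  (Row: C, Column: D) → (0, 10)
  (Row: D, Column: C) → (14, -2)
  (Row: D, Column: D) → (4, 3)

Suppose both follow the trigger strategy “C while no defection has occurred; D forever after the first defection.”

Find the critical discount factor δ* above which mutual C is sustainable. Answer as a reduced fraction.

6/7

For Row: deviation gain 14−7 = 7, per-period punishment loss 7−4 = 3. IC gives δ ≥ 7/10.
For Column: gain 6, loss 1 per period, so δ ≥ 6/7.
The tighter constraint is Column's, so cooperation needs δ ≥ 6/7.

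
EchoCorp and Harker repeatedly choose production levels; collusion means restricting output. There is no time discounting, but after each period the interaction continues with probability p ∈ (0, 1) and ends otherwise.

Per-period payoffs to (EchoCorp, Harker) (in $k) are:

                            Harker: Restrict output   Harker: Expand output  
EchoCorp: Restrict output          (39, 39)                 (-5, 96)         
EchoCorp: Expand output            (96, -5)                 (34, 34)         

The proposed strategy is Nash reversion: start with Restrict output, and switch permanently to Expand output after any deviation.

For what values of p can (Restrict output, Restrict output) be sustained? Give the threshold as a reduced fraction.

Expected cooperation value is 39 + p·39 + p²·39 + … = 39/(1−p); deviation gives 96 + p·34/(1−p).
39 ≥ 96(1−p) + 34p ⇒ 62p ≥ 57 ⇒ p ≥ 57/62.

57/62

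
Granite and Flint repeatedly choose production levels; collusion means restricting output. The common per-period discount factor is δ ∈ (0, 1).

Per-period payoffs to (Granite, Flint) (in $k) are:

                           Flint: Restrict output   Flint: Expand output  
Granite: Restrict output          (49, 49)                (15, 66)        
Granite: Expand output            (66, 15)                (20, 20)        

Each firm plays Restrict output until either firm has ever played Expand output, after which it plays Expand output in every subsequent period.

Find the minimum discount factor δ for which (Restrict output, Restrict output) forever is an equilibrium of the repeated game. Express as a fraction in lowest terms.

Under grim trigger the critical discount factor is (T−C)/(T−P) with T = 66, C = 49, P = 20.
δ* = (66−49)/(66−20) = 17/46.

17/46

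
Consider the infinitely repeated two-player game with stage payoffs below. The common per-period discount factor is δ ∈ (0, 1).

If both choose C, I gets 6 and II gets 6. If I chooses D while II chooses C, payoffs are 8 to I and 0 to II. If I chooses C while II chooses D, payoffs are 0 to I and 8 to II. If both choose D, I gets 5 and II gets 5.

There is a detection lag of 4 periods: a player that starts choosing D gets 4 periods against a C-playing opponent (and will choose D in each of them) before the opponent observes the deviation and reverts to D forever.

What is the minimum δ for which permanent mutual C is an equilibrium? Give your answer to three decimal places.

0.904

Deviating for the 4 undetected periods gains 8−6 = 2 per period over cooperation, then loses 6−5 = 1 per period forever once punishment starts.
Gain: 2(1 + δ + … + δ^3); loss: 1·δ^4/(1−δ).
No profitable deviation ⇔ 2(1−δ^4) ≤ 1·δ^4, i.e. δ^4 ≥ 2/(2+1) = 2/3.
Hence δ ≥ (2/3)^(1/4) ≈ 0.904.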